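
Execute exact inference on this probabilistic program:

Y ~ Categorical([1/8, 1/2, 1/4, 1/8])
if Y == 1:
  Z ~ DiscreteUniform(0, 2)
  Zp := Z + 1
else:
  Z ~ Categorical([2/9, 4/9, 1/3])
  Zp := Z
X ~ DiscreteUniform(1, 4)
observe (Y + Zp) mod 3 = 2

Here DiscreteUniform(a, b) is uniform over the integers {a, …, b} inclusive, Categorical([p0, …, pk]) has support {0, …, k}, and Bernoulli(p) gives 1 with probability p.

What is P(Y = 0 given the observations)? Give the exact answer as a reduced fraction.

P(Y = 0 | obs) = 3/22

Enumerate traces; 16 have nonzero weight after conditioning:
  (Y=0, Z=2, X=1) weight 1/96
  (Y=0, Z=2, X=2) weight 1/96
  (Y=0, Z=2, X=3) weight 1/96
  (Y=0, Z=2, X=4) weight 1/96
  (Y=1, Z=0, X=1) weight 1/24
  (Y=1, Z=0, X=2) weight 1/24
  (Y=1, Z=0, X=3) weight 1/24
  (Y=1, Z=0, X=4) weight 1/24
  (Y=2, Z=0, X=1) weight 1/72
  (Y=3, Z=2, X=1) weight 1/96
  … 6 more
Group by Y:
  weight(Y=0) = 1/24
  weight(Y=1) = 1/6
  weight(Y=2) = 1/18
  weight(Y=3) = 1/24
Total weight = 1/24 + 1/6 + 1/18 + 1/24 = 11/36
P(Y=0 | obs) = 1/24 / 11/36 = 3/22
P(Y=1 | obs) = 1/6 / 11/36 = 6/11
P(Y=2 | obs) = 1/18 / 11/36 = 2/11
P(Y=3 | obs) = 1/24 / 11/36 = 3/22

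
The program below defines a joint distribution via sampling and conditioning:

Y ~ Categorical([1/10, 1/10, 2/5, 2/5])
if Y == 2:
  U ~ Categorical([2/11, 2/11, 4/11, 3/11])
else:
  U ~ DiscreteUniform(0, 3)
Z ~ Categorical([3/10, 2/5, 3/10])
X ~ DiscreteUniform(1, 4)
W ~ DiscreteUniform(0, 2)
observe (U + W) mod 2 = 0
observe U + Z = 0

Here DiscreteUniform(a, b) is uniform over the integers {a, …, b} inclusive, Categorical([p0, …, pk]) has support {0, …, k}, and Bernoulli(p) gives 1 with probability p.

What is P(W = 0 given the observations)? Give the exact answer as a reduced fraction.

P(W = 0 | obs) = 1/2

Enumerate traces; 32 have nonzero weight after conditioning:
  (Y=0, U=0, Z=0, X=1, W=0) weight 1/1600
  (Y=0, U=0, Z=0, X=1, W=2) weight 1/1600
  (Y=0, U=0, Z=0, X=2, W=0) weight 1/1600
  (Y=0, U=0, Z=0, X=2, W=2) weight 1/1600
  (Y=0, U=0, Z=0, X=3, W=0) weight 1/1600
  (Y=0, U=0, Z=0, X=3, W=2) weight 1/1600
  (Y=0, U=0, Z=0, X=4, W=0) weight 1/1600
  (Y=0, U=0, Z=0, X=4, W=2) weight 1/1600
  … 24 more
Group by W:
  weight(W=0) = 49/2200
  weight(W=2) = 49/2200
Total weight = 49/2200 + 49/2200 = 49/1100
P(W=0 | obs) = 49/2200 / 49/1100 = 1/2
P(W=2 | obs) = 49/2200 / 49/1100 = 1/2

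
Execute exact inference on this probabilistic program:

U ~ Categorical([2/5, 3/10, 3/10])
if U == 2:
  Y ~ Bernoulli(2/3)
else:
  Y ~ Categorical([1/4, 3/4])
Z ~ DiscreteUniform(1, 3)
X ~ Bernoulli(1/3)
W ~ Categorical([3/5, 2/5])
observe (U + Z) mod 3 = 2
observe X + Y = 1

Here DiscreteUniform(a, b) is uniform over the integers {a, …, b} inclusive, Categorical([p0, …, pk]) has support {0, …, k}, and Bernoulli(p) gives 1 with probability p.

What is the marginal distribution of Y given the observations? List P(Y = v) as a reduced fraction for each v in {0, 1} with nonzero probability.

P(Y=0) = 11/69, P(Y=1) = 58/69

Enumerate traces; 12 have nonzero weight after conditioning:
  (U=0, Y=0, Z=2, X=1, W=0) weight 1/150
  (U=0, Y=0, Z=2, X=1, W=1) weight 1/225
  (U=0, Y=1, Z=2, X=0, W=0) weight 1/25
  (U=0, Y=1, Z=2, X=0, W=1) weight 2/75
  (U=1, Y=0, Z=1, X=1, W=0) weight 1/200
  (U=1, Y=0, Z=1, X=1, W=1) weight 1/300
  (U=1, Y=1, Z=1, X=0, W=0) weight 3/100
  (U=1, Y=1, Z=1, X=0, W=1) weight 1/50
  … 4 more
Group by Y:
  weight(Y=0) = 11/360
  weight(Y=1) = 29/180
Total weight = 11/360 + 29/180 = 23/120
P(Y=0 | obs) = 11/360 / 23/120 = 11/69
P(Y=1 | obs) = 29/180 / 23/120 = 58/69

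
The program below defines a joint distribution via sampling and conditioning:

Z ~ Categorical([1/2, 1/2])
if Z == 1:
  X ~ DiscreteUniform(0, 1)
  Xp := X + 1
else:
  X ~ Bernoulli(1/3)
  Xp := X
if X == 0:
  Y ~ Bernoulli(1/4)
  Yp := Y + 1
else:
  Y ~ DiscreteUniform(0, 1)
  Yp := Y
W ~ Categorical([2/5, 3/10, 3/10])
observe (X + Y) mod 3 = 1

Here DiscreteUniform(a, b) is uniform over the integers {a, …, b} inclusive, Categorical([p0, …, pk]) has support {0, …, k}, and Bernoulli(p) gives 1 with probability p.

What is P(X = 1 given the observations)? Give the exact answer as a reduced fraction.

P(X = 1 | obs) = 10/17

Enumerate traces; 12 have nonzero weight after conditioning:
  (Z=0, X=0, Y=1, W=0) weight 1/30
  (Z=0, X=0, Y=1, W=1) weight 1/40
  (Z=0, X=0, Y=1, W=2) weight 1/40
  (Z=0, X=1, Y=0, W=0) weight 1/30
  (Z=0, X=1, Y=0, W=1) weight 1/40
  (Z=0, X=1, Y=0, W=2) weight 1/40
  (Z=1, X=0, Y=1, W=0) weight 1/40
  (Z=1, X=0, Y=1, W=1) weight 3/160
  … 4 more
Group by X:
  weight(X=0) = 7/48
  weight(X=1) = 5/24
Total weight = 7/48 + 5/24 = 17/48
P(X=0 | obs) = 7/48 / 17/48 = 7/17
P(X=1 | obs) = 5/24 / 17/48 = 10/17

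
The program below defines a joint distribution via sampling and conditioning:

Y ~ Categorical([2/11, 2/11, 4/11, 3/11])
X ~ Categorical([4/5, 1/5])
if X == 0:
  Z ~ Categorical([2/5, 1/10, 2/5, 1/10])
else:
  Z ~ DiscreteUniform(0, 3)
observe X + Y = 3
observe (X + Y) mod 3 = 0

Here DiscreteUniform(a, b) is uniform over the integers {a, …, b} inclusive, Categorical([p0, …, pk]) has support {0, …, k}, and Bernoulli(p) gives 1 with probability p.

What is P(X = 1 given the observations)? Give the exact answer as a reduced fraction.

P(X = 1 | obs) = 1/4

Enumerate traces; 8 have nonzero weight after conditioning:
  (Y=2, X=1, Z=0) weight 1/55
  (Y=2, X=1, Z=1) weight 1/55
  (Y=2, X=1, Z=2) weight 1/55
  (Y=2, X=1, Z=3) weight 1/55
  (Y=3, X=0, Z=0) weight 24/275
  (Y=3, X=0, Z=1) weight 6/275
  (Y=3, X=0, Z=2) weight 24/275
  (Y=3, X=0, Z=3) weight 6/275
Group by X:
  weight(X=0) = 12/55
  weight(X=1) = 4/55
Total weight = 12/55 + 4/55 = 16/55
P(X=0 | obs) = 12/55 / 16/55 = 3/4
P(X=1 | obs) = 4/55 / 16/55 = 1/4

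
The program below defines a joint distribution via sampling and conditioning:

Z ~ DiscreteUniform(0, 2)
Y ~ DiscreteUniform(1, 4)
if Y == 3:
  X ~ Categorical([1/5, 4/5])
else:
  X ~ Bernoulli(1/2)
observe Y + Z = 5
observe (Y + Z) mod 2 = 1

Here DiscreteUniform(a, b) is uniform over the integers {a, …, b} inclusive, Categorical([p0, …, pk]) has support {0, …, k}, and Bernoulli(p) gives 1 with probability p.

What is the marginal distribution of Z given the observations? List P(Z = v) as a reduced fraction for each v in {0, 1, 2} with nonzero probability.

Enumerate traces; 4 have nonzero weight after conditioning:
  (Z=1, Y=4, X=0) weight 1/24
  (Z=1, Y=4, X=1) weight 1/24
  (Z=2, Y=3, X=0) weight 1/60
  (Z=2, Y=3, X=1) weight 1/15
Group by Z:
  weight(Z=1) = 1/12
  weight(Z=2) = 1/12
Total weight = 1/12 + 1/12 = 1/6
P(Z=1 | obs) = 1/12 / 1/6 = 1/2
P(Z=2 | obs) = 1/12 / 1/6 = 1/2

P(Z=1) = 1/2, P(Z=2) = 1/2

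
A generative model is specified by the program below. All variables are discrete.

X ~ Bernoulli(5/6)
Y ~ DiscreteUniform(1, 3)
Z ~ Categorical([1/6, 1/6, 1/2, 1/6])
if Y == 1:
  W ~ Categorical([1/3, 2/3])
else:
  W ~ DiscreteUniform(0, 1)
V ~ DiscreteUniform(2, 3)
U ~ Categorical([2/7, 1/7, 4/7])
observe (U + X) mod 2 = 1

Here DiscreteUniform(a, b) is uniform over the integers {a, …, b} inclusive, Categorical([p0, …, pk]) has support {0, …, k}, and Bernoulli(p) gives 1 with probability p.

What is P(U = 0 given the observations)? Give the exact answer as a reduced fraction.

P(U = 0 | obs) = 10/31

Enumerate traces; 144 have nonzero weight after conditioning:
  (X=0, Y=1, Z=0, W=0, V=2, U=1) weight 1/4536
  (X=0, Y=1, Z=0, W=0, V=3, U=1) weight 1/4536
  (X=0, Y=1, Z=0, W=1, V=2, U=1) weight 1/2268
  (X=0, Y=1, Z=0, W=1, V=3, U=1) weight 1/2268
  (X=0, Y=1, Z=1, W=0, V=2, U=1) weight 1/4536
  (X=0, Y=1, Z=1, W=0, V=3, U=1) weight 1/4536
  (X=0, Y=1, Z=1, W=1, V=2, U=1) weight 1/2268
  (X=0, Y=1, Z=1, W=1, V=3, U=1) weight 1/2268
  (X=1, Y=1, Z=0, W=0, V=2, U=0) weight 5/2268
  (X=1, Y=1, Z=0, W=0, V=2, U=2) weight 5/1134
  … 134 more
Group by U:
  weight(U=0) = 5/21
  weight(U=1) = 1/42
  weight(U=2) = 10/21
Total weight = 5/21 + 1/42 + 10/21 = 31/42
P(U=0 | obs) = 5/21 / 31/42 = 10/31
P(U=1 | obs) = 1/42 / 31/42 = 1/31
P(U=2 | obs) = 10/21 / 31/42 = 20/31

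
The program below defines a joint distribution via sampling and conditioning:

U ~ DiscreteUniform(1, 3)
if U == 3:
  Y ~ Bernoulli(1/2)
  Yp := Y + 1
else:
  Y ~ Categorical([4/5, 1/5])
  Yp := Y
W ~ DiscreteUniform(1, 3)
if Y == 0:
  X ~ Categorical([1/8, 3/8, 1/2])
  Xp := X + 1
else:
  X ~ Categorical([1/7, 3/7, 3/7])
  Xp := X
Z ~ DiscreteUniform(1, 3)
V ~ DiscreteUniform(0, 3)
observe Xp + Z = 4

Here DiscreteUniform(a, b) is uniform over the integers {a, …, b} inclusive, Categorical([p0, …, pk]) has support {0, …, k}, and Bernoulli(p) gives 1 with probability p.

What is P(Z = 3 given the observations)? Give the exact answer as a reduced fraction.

Enumerate traces; 180 have nonzero weight after conditioning:
  (U=1, Y=0, W=1, X=0, Z=3, V=0) weight 1/1080
  (U=1, Y=0, W=1, X=0, Z=3, V=1) weight 1/1080
  (U=1, Y=0, W=1, X=0, Z=3, V=2) weight 1/1080
  (U=1, Y=0, W=1, X=0, Z=3, V=3) weight 1/1080
  (U=1, Y=0, W=1, X=1, Z=2, V=0) weight 1/360
  (U=1, Y=0, W=1, X=1, Z=2, V=1) weight 1/360
  (U=1, Y=0, W=1, X=1, Z=2, V=2) weight 1/360
  (U=1, Y=0, W=1, X=1, Z=2, V=3) weight 1/360
  (U=1, Y=0, W=1, X=2, Z=1, V=0) weight 1/270
  … 171 more
Group by Z:
  weight(Z=1) = 7/60
  weight(Z=2) = 73/560
  weight(Z=3) = 121/1680
Total weight = 7/60 + 73/560 + 121/1680 = 67/210
P(Z=1 | obs) = 7/60 / 67/210 = 49/134
P(Z=2 | obs) = 73/560 / 67/210 = 219/536
P(Z=3 | obs) = 121/1680 / 67/210 = 121/536

P(Z = 3 | obs) = 121/536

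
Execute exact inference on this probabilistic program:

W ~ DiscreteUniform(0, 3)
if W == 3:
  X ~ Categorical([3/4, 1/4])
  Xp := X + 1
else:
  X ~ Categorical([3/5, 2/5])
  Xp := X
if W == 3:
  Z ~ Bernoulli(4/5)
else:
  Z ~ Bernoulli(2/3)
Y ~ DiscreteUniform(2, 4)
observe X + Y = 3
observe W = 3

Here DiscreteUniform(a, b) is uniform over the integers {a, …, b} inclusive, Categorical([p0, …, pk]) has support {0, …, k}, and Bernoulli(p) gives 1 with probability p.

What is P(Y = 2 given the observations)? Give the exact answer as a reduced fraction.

P(Y = 2 | obs) = 1/4

Enumerate traces; 4 have nonzero weight after conditioning:
  (W=3, X=0, Z=0, Y=3) weight 1/80
  (W=3, X=0, Z=1, Y=3) weight 1/20
  (W=3, X=1, Z=0, Y=2) weight 1/240
  (W=3, X=1, Z=1, Y=2) weight 1/60
Group by Y:
  weight(Y=2) = 1/48
  weight(Y=3) = 1/16
Total weight = 1/48 + 1/16 = 1/12
P(Y=2 | obs) = 1/48 / 1/12 = 1/4
P(Y=3 | obs) = 1/16 / 1/12 = 3/4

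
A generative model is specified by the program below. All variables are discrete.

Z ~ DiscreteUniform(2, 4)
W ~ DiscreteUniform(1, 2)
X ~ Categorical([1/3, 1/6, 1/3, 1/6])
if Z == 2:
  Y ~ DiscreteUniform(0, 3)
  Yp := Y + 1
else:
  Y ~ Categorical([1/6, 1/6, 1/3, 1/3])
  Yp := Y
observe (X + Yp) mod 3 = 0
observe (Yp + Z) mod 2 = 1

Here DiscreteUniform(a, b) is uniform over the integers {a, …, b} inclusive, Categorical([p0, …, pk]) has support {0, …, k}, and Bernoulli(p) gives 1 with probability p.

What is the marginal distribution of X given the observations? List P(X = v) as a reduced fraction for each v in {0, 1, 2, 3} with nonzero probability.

P(X=0) = 18/41, P(X=1) = 4/41, P(X=2) = 10/41, P(X=3) = 9/41

Enumerate traces; 18 have nonzero weight after conditioning:
  (Z=2, W=1, X=0, Y=2) weight 1/72
  (Z=2, W=1, X=2, Y=0) weight 1/72
  (Z=2, W=1, X=3, Y=2) weight 1/144
  (Z=2, W=2, X=0, Y=2) weight 1/72
  (Z=2, W=2, X=2, Y=0) weight 1/72
  (Z=2, W=2, X=3, Y=2) weight 1/144
  (Z=3, W=1, X=0, Y=0) weight 1/108
  (Z=3, W=1, X=1, Y=2) weight 1/108
  … 10 more
Group by X:
  weight(X=0) = 1/12
  weight(X=1) = 1/54
  weight(X=2) = 5/108
  weight(X=3) = 1/24
Total weight = 1/12 + 1/54 + 5/108 + 1/24 = 41/216
P(X=0 | obs) = 1/12 / 41/216 = 18/41
P(X=1 | obs) = 1/54 / 41/216 = 4/41
P(X=2 | obs) = 5/108 / 41/216 = 10/41
P(X=3 | obs) = 1/24 / 41/216 = 9/41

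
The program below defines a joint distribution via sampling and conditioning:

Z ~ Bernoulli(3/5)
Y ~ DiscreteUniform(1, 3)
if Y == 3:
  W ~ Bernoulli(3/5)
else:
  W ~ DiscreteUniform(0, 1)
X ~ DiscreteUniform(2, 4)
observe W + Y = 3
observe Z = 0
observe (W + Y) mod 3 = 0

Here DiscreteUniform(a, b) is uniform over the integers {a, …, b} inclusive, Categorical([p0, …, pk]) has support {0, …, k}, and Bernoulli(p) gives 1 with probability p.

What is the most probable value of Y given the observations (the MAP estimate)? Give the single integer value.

argmax_v P(Y = v | obs) = 2

Enumerate traces; 6 have nonzero weight after conditioning:
  (Z=0, Y=2, W=1, X=2) weight 1/45
  (Z=0, Y=2, W=1, X=3) weight 1/45
  (Z=0, Y=2, W=1, X=4) weight 1/45
  (Z=0, Y=3, W=0, X=2) weight 4/225
  (Z=0, Y=3, W=0, X=3) weight 4/225
  (Z=0, Y=3, W=0, X=4) weight 4/225
Group by Y:
  weight(Y=2) = 1/15
  weight(Y=3) = 4/75
Total weight = 1/15 + 4/75 = 3/25
P(Y=2 | obs) = 1/15 / 3/25 = 5/9
P(Y=3 | obs) = 4/75 / 3/25 = 4/9
argmax = 2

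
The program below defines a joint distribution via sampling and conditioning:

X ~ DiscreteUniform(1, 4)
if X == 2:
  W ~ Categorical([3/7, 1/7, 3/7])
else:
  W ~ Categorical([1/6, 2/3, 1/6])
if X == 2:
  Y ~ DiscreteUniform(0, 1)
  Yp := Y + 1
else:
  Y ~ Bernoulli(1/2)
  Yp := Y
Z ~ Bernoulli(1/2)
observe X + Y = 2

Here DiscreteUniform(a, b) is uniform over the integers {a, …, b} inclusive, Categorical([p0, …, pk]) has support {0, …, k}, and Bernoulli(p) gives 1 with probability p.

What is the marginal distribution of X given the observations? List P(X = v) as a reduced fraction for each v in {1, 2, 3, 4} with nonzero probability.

P(X=1) = 1/2, P(X=2) = 1/2

Enumerate traces; 12 have nonzero weight after conditioning:
  (X=1, W=0, Y=1, Z=0) weight 1/96
  (X=1, W=0, Y=1, Z=1) weight 1/96
  (X=1, W=1, Y=1, Z=0) weight 1/24
  (X=1, W=1, Y=1, Z=1) weight 1/24
  (X=1, W=2, Y=1, Z=0) weight 1/96
  (X=1, W=2, Y=1, Z=1) weight 1/96
  (X=2, W=0, Y=0, Z=0) weight 3/112
  (X=2, W=0, Y=0, Z=1) weight 3/112
  … 4 more
Group by X:
  weight(X=1) = 1/8
  weight(X=2) = 1/8
Total weight = 1/8 + 1/8 = 1/4
P(X=1 | obs) = 1/8 / 1/4 = 1/2
P(X=2 | obs) = 1/8 / 1/4 = 1/2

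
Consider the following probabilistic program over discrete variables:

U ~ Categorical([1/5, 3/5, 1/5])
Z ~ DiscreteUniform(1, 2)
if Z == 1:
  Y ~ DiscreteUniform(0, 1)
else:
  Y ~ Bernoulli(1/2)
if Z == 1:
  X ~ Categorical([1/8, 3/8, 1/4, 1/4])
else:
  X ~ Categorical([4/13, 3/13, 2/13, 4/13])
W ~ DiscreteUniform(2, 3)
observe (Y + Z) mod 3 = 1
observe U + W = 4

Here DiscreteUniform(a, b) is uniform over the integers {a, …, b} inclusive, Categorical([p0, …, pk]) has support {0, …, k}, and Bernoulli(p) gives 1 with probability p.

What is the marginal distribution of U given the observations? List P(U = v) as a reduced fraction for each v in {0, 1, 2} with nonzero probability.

Enumerate traces; 8 have nonzero weight after conditioning:
  (U=1, Z=1, Y=0, X=0, W=3) weight 3/320
  (U=1, Z=1, Y=0, X=1, W=3) weight 9/320
  (U=1, Z=1, Y=0, X=2, W=3) weight 3/160
  (U=1, Z=1, Y=0, X=3, W=3) weight 3/160
  (U=2, Z=1, Y=0, X=0, W=2) weight 1/320
  (U=2, Z=1, Y=0, X=1, W=2) weight 3/320
  (U=2, Z=1, Y=0, X=2, W=2) weight 1/160
  (U=2, Z=1, Y=0, X=3, W=2) weight 1/160
Group by U:
  weight(U=1) = 3/40
  weight(U=2) = 1/40
Total weight = 3/40 + 1/40 = 1/10
P(U=1 | obs) = 3/40 / 1/10 = 3/4
P(U=2 | obs) = 1/40 / 1/10 = 1/4

P(U=1) = 3/4, P(U=2) = 1/4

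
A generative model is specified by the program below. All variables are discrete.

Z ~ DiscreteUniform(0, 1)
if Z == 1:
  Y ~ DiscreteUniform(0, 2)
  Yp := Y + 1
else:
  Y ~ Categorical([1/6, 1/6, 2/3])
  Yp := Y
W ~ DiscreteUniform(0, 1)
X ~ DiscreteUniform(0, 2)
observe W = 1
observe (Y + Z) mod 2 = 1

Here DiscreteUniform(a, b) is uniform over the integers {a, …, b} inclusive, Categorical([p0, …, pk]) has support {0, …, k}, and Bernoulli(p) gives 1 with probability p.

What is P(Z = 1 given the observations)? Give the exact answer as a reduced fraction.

Enumerate traces; 9 have nonzero weight after conditioning:
  (Z=0, Y=1, W=1, X=0) weight 1/72
  (Z=0, Y=1, W=1, X=1) weight 1/72
  (Z=0, Y=1, W=1, X=2) weight 1/72
  (Z=1, Y=0, W=1, X=0) weight 1/36
  (Z=1, Y=0, W=1, X=1) weight 1/36
  (Z=1, Y=0, W=1, X=2) weight 1/36
  (Z=1, Y=2, W=1, X=0) weight 1/36
  (Z=1, Y=2, W=1, X=1) weight 1/36
  … 1 more
Group by Z:
  weight(Z=0) = 1/24
  weight(Z=1) = 1/6
Total weight = 1/24 + 1/6 = 5/24
P(Z=0 | obs) = 1/24 / 5/24 = 1/5
P(Z=1 | obs) = 1/6 / 5/24 = 4/5

P(Z = 1 | obs) = 4/5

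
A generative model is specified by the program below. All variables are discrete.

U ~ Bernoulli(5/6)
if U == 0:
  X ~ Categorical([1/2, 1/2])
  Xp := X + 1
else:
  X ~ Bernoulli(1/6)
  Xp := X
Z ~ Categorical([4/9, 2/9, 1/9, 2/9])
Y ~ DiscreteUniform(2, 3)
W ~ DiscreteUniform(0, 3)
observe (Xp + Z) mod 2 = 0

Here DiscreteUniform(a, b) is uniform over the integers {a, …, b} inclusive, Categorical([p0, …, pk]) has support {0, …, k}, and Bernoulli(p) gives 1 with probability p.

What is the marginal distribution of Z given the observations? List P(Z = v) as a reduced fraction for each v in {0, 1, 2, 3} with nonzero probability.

P(Z=0) = 28/43, P(Z=1) = 4/43, P(Z=2) = 7/43, P(Z=3) = 4/43

Enumerate traces; 64 have nonzero weight after conditioning:
  (U=0, X=0, Z=1, Y=2, W=0) weight 1/432
  (U=0, X=0, Z=1, Y=2, W=1) weight 1/432
  (U=0, X=0, Z=1, Y=2, W=2) weight 1/432
  (U=0, X=0, Z=1, Y=2, W=3) weight 1/432
  (U=0, X=0, Z=1, Y=3, W=0) weight 1/432
  (U=0, X=0, Z=1, Y=3, W=1) weight 1/432
  (U=0, X=0, Z=1, Y=3, W=2) weight 1/432
  (U=0, X=0, Z=1, Y=3, W=3) weight 1/432
  (U=0, X=0, Z=3, Y=2, W=0) weight 1/432
  (U=0, X=1, Z=0, Y=2, W=0) weight 1/216
  … 54 more
Group by Z:
  weight(Z=0) = 28/81
  weight(Z=1) = 4/81
  weight(Z=2) = 7/81
  weight(Z=3) = 4/81
Total weight = 28/81 + 4/81 + 7/81 + 4/81 = 43/81
P(Z=0 | obs) = 28/81 / 43/81 = 28/43
P(Z=1 | obs) = 4/81 / 43/81 = 4/43
P(Z=2 | obs) = 7/81 / 43/81 = 7/43
P(Z=3 | obs) = 4/81 / 43/81 = 4/43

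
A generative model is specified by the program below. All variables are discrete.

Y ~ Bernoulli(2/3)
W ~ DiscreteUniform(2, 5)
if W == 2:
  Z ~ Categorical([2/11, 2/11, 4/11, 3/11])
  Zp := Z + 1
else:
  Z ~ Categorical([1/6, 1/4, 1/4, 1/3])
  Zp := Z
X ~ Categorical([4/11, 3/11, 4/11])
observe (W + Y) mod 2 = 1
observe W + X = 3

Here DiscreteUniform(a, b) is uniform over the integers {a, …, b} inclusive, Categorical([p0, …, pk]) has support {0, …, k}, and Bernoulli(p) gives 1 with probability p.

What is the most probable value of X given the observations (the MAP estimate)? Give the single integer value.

Enumerate traces; 8 have nonzero weight after conditioning:
  (Y=0, W=3, Z=0, X=0) weight 1/198
  (Y=0, W=3, Z=1, X=0) weight 1/132
  (Y=0, W=3, Z=2, X=0) weight 1/132
  (Y=0, W=3, Z=3, X=0) weight 1/99
  (Y=1, W=2, Z=0, X=1) weight 1/121
  (Y=1, W=2, Z=1, X=1) weight 1/121
  (Y=1, W=2, Z=2, X=1) weight 2/121
  (Y=1, W=2, Z=3, X=1) weight 3/242
Group by X:
  weight(X=0) = 1/33
  weight(X=1) = 1/22
Total weight = 1/33 + 1/22 = 5/66
P(X=0 | obs) = 1/33 / 5/66 = 2/5
P(X=1 | obs) = 1/22 / 5/66 = 3/5
argmax = 1

argmax_v P(X = v | obs) = 1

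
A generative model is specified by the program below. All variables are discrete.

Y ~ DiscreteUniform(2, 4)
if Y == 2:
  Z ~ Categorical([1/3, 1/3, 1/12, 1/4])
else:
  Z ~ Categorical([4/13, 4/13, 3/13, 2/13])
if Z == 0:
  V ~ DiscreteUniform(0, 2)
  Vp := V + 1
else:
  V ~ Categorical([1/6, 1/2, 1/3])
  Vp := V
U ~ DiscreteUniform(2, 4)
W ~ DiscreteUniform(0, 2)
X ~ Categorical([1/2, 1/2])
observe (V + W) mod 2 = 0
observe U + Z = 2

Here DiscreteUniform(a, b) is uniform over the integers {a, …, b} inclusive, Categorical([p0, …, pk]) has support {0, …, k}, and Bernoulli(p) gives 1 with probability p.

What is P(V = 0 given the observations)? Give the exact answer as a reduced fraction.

Enumerate traces; 30 have nonzero weight after conditioning:
  (Y=2, Z=0, V=0, U=2, W=0, X=0) weight 1/486
  (Y=2, Z=0, V=0, U=2, W=0, X=1) weight 1/486
  (Y=2, Z=0, V=0, U=2, W=2, X=0) weight 1/486
  (Y=2, Z=0, V=0, U=2, W=2, X=1) weight 1/486
  (Y=2, Z=0, V=1, U=2, W=1, X=0) weight 1/486
  (Y=2, Z=0, V=1, U=2, W=1, X=1) weight 1/486
  (Y=2, Z=0, V=2, U=2, W=0, X=0) weight 1/486
  (Y=2, Z=0, V=2, U=2, W=0, X=1) weight 1/486
  … 22 more
Group by V:
  weight(V=0) = 74/3159
  weight(V=1) = 37/3159
  weight(V=2) = 74/3159
Total weight = 74/3159 + 37/3159 + 74/3159 = 185/3159
P(V=0 | obs) = 74/3159 / 185/3159 = 2/5
P(V=1 | obs) = 37/3159 / 185/3159 = 1/5
P(V=2 | obs) = 74/3159 / 185/3159 = 2/5

P(V = 0 | obs) = 2/5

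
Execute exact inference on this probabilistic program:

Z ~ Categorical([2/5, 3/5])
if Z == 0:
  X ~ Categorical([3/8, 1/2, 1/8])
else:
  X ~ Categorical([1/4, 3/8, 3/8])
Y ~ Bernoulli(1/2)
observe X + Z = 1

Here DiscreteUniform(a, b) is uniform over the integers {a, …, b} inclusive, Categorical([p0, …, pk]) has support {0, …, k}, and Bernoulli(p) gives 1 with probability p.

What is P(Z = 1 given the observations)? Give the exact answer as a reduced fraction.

Enumerate traces; 4 have nonzero weight after conditioning:
  (Z=0, X=1, Y=0) weight 1/10
  (Z=0, X=1, Y=1) weight 1/10
  (Z=1, X=0, Y=0) weight 3/40
  (Z=1, X=0, Y=1) weight 3/40
Group by Z:
  weight(Z=0) = 1/5
  weight(Z=1) = 3/20
Total weight = 1/5 + 3/20 = 7/20
P(Z=0 | obs) = 1/5 / 7/20 = 4/7
P(Z=1 | obs) = 3/20 / 7/20 = 3/7

P(Z = 1 | obs) = 3/7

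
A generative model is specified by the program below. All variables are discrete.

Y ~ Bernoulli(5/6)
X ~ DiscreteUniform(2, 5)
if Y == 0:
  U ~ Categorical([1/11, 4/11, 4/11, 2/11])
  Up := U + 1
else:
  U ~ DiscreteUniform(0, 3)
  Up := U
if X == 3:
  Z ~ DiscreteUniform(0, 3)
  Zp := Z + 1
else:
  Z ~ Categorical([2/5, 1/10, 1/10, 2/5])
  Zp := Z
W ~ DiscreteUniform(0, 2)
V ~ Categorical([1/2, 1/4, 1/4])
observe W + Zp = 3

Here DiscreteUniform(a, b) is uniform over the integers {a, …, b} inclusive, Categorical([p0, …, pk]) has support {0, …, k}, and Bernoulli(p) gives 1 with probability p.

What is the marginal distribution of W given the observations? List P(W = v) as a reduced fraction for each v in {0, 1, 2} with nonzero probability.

Enumerate traces; 288 have nonzero weight after conditioning:
  (Y=0, X=2, U=0, Z=1, W=2, V=0) weight 1/15840
  (Y=0, X=2, U=0, Z=1, W=2, V=1) weight 1/31680
  (Y=0, X=2, U=0, Z=1, W=2, V=2) weight 1/31680
  (Y=0, X=2, U=0, Z=2, W=1, V=0) weight 1/15840
  (Y=0, X=2, U=0, Z=2, W=1, V=1) weight 1/31680
  (Y=0, X=2, U=0, Z=2, W=1, V=2) weight 1/31680
  (Y=0, X=2, U=0, Z=3, W=0, V=0) weight 1/3960
  (Y=0, X=2, U=0, Z=3, W=0, V=1) weight 1/7920
  … 280 more
Group by W:
  weight(W=0) = 29/240
  weight(W=1) = 11/240
  weight(W=2) = 11/240
Total weight = 29/240 + 11/240 + 11/240 = 17/80
P(W=0 | obs) = 29/240 / 17/80 = 29/51
P(W=1 | obs) = 11/240 / 17/80 = 11/51
P(W=2 | obs) = 11/240 / 17/80 = 11/51

P(W=0) = 29/51, P(W=1) = 11/51, P(W=2) = 11/51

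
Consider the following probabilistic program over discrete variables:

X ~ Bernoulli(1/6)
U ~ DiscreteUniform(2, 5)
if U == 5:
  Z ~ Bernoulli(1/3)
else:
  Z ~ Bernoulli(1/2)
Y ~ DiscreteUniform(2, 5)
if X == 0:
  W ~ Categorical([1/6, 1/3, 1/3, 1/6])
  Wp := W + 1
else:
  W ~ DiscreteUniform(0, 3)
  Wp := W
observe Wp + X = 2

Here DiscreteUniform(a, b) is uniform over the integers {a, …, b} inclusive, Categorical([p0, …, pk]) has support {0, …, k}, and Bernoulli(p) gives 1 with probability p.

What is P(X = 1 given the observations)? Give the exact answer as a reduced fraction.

P(X = 1 | obs) = 3/23

Enumerate traces; 64 have nonzero weight after conditioning:
  (X=0, U=2, Z=0, Y=2, W=1) weight 5/576
  (X=0, U=2, Z=0, Y=3, W=1) weight 5/576
  (X=0, U=2, Z=0, Y=4, W=1) weight 5/576
  (X=0, U=2, Z=0, Y=5, W=1) weight 5/576
  (X=0, U=2, Z=1, Y=2, W=1) weight 5/576
  (X=0, U=2, Z=1, Y=3, W=1) weight 5/576
  (X=0, U=2, Z=1, Y=4, W=1) weight 5/576
  (X=0, U=2, Z=1, Y=5, W=1) weight 5/576
  (X=1, U=2, Z=0, Y=2, W=1) weight 1/768
  … 55 more
Group by X:
  weight(X=0) = 5/18
  weight(X=1) = 1/24
Total weight = 5/18 + 1/24 = 23/72
P(X=0 | obs) = 5/18 / 23/72 = 20/23
P(X=1 | obs) = 1/24 / 23/72 = 3/23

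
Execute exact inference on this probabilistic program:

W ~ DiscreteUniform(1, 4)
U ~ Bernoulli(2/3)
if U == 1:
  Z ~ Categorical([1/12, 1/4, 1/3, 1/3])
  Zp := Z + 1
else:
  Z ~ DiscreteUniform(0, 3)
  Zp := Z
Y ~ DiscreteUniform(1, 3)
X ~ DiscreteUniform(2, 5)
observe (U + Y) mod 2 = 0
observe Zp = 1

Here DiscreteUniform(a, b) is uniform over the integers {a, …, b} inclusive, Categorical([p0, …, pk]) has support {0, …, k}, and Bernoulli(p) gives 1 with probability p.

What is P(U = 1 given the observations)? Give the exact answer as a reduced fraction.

Enumerate traces; 48 have nonzero weight after conditioning:
  (W=1, U=0, Z=1, Y=2, X=2) weight 1/576
  (W=1, U=0, Z=1, Y=2, X=3) weight 1/576
  (W=1, U=0, Z=1, Y=2, X=4) weight 1/576
  (W=1, U=0, Z=1, Y=2, X=5) weight 1/576
  (W=1, U=1, Z=0, Y=1, X=2) weight 1/864
  (W=1, U=1, Z=0, Y=1, X=3) weight 1/864
  (W=1, U=1, Z=0, Y=1, X=4) weight 1/864
  (W=1, U=1, Z=0, Y=1, X=5) weight 1/864
  … 40 more
Group by U:
  weight(U=0) = 1/36
  weight(U=1) = 1/27
Total weight = 1/36 + 1/27 = 7/108
P(U=0 | obs) = 1/36 / 7/108 = 3/7
P(U=1 | obs) = 1/27 / 7/108 = 4/7

P(U = 1 | obs) = 4/7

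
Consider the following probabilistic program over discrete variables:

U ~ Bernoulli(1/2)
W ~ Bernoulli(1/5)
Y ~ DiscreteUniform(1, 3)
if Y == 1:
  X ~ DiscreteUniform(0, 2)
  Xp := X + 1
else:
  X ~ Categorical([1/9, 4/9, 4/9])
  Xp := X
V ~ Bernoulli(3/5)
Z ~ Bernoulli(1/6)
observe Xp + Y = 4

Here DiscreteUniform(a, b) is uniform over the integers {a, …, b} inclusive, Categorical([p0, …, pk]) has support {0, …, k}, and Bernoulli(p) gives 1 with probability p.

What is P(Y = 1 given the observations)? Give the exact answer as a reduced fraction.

Enumerate traces; 48 have nonzero weight after conditioning:
  (U=0, W=0, Y=1, X=2, V=0, Z=0) weight 2/135
  (U=0, W=0, Y=1, X=2, V=0, Z=1) weight 2/675
  (U=0, W=0, Y=1, X=2, V=1, Z=0) weight 1/45
  (U=0, W=0, Y=1, X=2, V=1, Z=1) weight 1/225
  (U=0, W=0, Y=2, X=2, V=0, Z=0) weight 8/405
  (U=0, W=0, Y=2, X=2, V=0, Z=1) weight 8/2025
  (U=0, W=0, Y=2, X=2, V=1, Z=0) weight 4/135
  (U=0, W=0, Y=2, X=2, V=1, Z=1) weight 4/675
  (U=0, W=0, Y=3, X=1, V=0, Z=0) weight 8/405
  … 39 more
Group by Y:
  weight(Y=1) = 1/9
  weight(Y=2) = 4/27
  weight(Y=3) = 4/27
Total weight = 1/9 + 4/27 + 4/27 = 11/27
P(Y=1 | obs) = 1/9 / 11/27 = 3/11
P(Y=2 | obs) = 4/27 / 11/27 = 4/11
P(Y=3 | obs) = 4/27 / 11/27 = 4/11

P(Y = 1 | obs) = 3/11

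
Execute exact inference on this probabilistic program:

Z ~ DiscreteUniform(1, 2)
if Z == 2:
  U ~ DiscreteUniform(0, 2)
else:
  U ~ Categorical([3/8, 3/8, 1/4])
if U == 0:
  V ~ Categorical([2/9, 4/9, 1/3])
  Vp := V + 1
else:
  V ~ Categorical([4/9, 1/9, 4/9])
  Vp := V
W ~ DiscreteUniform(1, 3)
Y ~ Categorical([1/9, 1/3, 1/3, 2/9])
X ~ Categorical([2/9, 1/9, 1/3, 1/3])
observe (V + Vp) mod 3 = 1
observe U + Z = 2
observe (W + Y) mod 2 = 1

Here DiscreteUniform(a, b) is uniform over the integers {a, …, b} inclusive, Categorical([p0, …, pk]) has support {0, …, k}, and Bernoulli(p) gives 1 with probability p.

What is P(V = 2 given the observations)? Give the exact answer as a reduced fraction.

P(V = 2 | obs) = 9/13

Enumerate traces; 48 have nonzero weight after conditioning:
  (Z=1, U=1, V=2, W=1, Y=0, X=0) weight 1/1458
  (Z=1, U=1, V=2, W=1, Y=0, X=1) weight 1/2916
  (Z=1, U=1, V=2, W=1, Y=0, X=2) weight 1/972
  (Z=1, U=1, V=2, W=1, Y=0, X=3) weight 1/972
  (Z=1, U=1, V=2, W=1, Y=2, X=0) weight 1/486
  (Z=1, U=1, V=2, W=1, Y=2, X=1) weight 1/972
  (Z=1, U=1, V=2, W=1, Y=2, X=2) weight 1/324
  (Z=1, U=1, V=2, W=1, Y=2, X=3) weight 1/324
  (Z=2, U=0, V=0, W=1, Y=0, X=0) weight 2/6561
  … 39 more
Group by V:
  weight(V=0) = 13/729
  weight(V=2) = 13/324
Total weight = 13/729 + 13/324 = 169/2916
P(V=0 | obs) = 13/729 / 169/2916 = 4/13
P(V=2 | obs) = 13/324 / 169/2916 = 9/13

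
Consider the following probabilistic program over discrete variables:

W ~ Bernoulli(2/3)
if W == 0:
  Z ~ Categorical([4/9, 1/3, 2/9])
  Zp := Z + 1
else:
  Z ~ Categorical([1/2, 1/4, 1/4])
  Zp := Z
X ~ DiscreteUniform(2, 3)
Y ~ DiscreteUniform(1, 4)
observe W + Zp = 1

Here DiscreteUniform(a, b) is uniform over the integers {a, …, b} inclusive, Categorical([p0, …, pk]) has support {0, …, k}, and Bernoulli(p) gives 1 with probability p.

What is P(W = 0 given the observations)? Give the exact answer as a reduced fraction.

Enumerate traces; 16 have nonzero weight after conditioning:
  (W=0, Z=0, X=2, Y=1) weight 1/54
  (W=0, Z=0, X=2, Y=2) weight 1/54
  (W=0, Z=0, X=2, Y=3) weight 1/54
  (W=0, Z=0, X=2, Y=4) weight 1/54
  (W=0, Z=0, X=3, Y=1) weight 1/54
  (W=0, Z=0, X=3, Y=2) weight 1/54
  (W=0, Z=0, X=3, Y=3) weight 1/54
  (W=0, Z=0, X=3, Y=4) weight 1/54
  (W=1, Z=0, X=2, Y=1) weight 1/24
  … 7 more
Group by W:
  weight(W=0) = 4/27
  weight(W=1) = 1/3
Total weight = 4/27 + 1/3 = 13/27
P(W=0 | obs) = 4/27 / 13/27 = 4/13
P(W=1 | obs) = 1/3 / 13/27 = 9/13

P(W = 0 | obs) = 4/13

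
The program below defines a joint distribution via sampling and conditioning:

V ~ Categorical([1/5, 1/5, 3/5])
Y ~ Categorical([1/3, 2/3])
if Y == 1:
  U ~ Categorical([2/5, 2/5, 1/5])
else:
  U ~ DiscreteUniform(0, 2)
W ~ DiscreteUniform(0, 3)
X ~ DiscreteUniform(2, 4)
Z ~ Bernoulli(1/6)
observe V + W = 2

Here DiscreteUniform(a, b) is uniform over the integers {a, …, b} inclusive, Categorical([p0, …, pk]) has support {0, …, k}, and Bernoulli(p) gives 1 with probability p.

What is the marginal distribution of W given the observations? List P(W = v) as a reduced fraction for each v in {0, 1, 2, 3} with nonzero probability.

Enumerate traces; 108 have nonzero weight after conditioning:
  (V=0, Y=0, U=0, W=2, X=2, Z=0) weight 1/648
  (V=0, Y=0, U=0, W=2, X=2, Z=1) weight 1/3240
  (V=0, Y=0, U=0, W=2, X=3, Z=0) weight 1/648
  (V=0, Y=0, U=0, W=2, X=3, Z=1) weight 1/3240
  (V=0, Y=0, U=0, W=2, X=4, Z=0) weight 1/648
  (V=0, Y=0, U=0, W=2, X=4, Z=1) weight 1/3240
  (V=0, Y=0, U=1, W=2, X=2, Z=0) weight 1/648
  (V=0, Y=0, U=1, W=2, X=2, Z=1) weight 1/3240
  (V=1, Y=0, U=0, W=1, X=2, Z=0) weight 1/648
  (V=2, Y=0, U=0, W=0, X=2, Z=0) weight 1/216
  … 98 more
Group by W:
  weight(W=0) = 3/20
  weight(W=1) = 1/20
  weight(W=2) = 1/20
Total weight = 3/20 + 1/20 + 1/20 = 1/4
P(W=0 | obs) = 3/20 / 1/4 = 3/5
P(W=1 | obs) = 1/20 / 1/4 = 1/5
P(W=2 | obs) = 1/20 / 1/4 = 1/5

P(W=0) = 3/5, P(W=1) = 1/5, P(W=2) = 1/5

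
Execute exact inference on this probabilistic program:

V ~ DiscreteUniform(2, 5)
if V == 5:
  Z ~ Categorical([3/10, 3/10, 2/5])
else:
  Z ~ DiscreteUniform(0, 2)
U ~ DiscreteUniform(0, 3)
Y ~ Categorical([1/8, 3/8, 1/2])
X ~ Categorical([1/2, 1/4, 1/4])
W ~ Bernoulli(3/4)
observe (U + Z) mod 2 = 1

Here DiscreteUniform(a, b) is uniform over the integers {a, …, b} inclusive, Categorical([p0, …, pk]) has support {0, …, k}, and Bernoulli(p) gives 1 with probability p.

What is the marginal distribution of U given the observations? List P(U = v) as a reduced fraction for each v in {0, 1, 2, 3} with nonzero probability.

P(U=0) = 13/80, P(U=1) = 27/80, P(U=2) = 13/80, P(U=3) = 27/80

Enumerate traces; 432 have nonzero weight after conditioning:
  (V=2, Z=0, U=1, Y=0, X=0, W=0) weight 1/3072
  (V=2, Z=0, U=1, Y=0, X=0, W=1) weight 1/1024
  (V=2, Z=0, U=1, Y=0, X=1, W=0) weight 1/6144
  (V=2, Z=0, U=1, Y=0, X=1, W=1) weight 1/2048
  (V=2, Z=0, U=1, Y=0, X=2, W=0) weight 1/6144
  (V=2, Z=0, U=1, Y=0, X=2, W=1) weight 1/2048
  (V=2, Z=0, U=1, Y=1, X=0, W=0) weight 1/1024
  (V=2, Z=0, U=1, Y=1, X=0, W=1) weight 3/1024
  (V=2, Z=0, U=3, Y=0, X=0, W=0) weight 1/3072
  (V=2, Z=1, U=0, Y=0, X=0, W=0) weight 1/3072
  … 422 more
Group by U:
  weight(U=0) = 13/160
  weight(U=1) = 27/160
  weight(U=2) = 13/160
  weight(U=3) = 27/160
Total weight = 13/160 + 27/160 + 13/160 + 27/160 = 1/2
P(U=0 | obs) = 13/160 / 1/2 = 13/80
P(U=1 | obs) = 27/160 / 1/2 = 27/80
P(U=2 | obs) = 13/160 / 1/2 = 13/80
P(U=3 | obs) = 27/160 / 1/2 = 27/80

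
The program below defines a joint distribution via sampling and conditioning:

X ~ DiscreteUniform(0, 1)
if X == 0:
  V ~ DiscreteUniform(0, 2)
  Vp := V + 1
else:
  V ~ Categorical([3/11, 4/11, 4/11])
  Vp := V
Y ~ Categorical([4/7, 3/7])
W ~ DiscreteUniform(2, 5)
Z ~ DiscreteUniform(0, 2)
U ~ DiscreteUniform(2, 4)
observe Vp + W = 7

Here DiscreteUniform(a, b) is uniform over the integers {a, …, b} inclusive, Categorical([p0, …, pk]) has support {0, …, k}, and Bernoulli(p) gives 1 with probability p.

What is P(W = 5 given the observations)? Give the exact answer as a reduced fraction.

Enumerate traces; 54 have nonzero weight after conditioning:
  (X=0, V=1, Y=0, W=5, Z=0, U=2) weight 1/378
  (X=0, V=1, Y=0, W=5, Z=0, U=3) weight 1/378
  (X=0, V=1, Y=0, W=5, Z=0, U=4) weight 1/378
  (X=0, V=1, Y=0, W=5, Z=1, U=2) weight 1/378
  (X=0, V=1, Y=0, W=5, Z=1, U=3) weight 1/378
  (X=0, V=1, Y=0, W=5, Z=1, U=4) weight 1/378
  (X=0, V=1, Y=0, W=5, Z=2, U=2) weight 1/378
  (X=0, V=1, Y=0, W=5, Z=2, U=3) weight 1/378
  (X=0, V=2, Y=0, W=4, Z=0, U=2) weight 1/378
  … 45 more
Group by W:
  weight(W=4) = 1/24
  weight(W=5) = 23/264
Total weight = 1/24 + 23/264 = 17/132
P(W=4 | obs) = 1/24 / 17/132 = 11/34
P(W=5 | obs) = 23/264 / 17/132 = 23/34

P(W = 5 | obs) = 23/34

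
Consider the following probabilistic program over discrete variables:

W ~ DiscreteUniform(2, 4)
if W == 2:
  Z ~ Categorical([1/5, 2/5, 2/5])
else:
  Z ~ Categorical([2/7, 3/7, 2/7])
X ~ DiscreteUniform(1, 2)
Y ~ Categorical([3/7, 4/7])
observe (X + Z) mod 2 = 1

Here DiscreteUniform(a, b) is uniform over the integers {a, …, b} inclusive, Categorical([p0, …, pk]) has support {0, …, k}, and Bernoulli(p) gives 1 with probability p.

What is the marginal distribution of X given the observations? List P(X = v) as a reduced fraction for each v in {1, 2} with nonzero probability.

P(X=1) = 61/105, P(X=2) = 44/105

Enumerate traces; 18 have nonzero weight after conditioning:
  (W=2, Z=0, X=1, Y=0) weight 1/70
  (W=2, Z=0, X=1, Y=1) weight 2/105
  (W=2, Z=1, X=2, Y=0) weight 1/35
  (W=2, Z=1, X=2, Y=1) weight 4/105
  (W=2, Z=2, X=1, Y=0) weight 1/35
  (W=2, Z=2, X=1, Y=1) weight 4/105
  (W=3, Z=0, X=1, Y=0) weight 1/49
  (W=3, Z=0, X=1, Y=1) weight 4/147
  … 10 more
Group by X:
  weight(X=1) = 61/210
  weight(X=2) = 22/105
Total weight = 61/210 + 22/105 = 1/2
P(X=1 | obs) = 61/210 / 1/2 = 61/105
P(X=2 | obs) = 22/105 / 1/2 = 44/105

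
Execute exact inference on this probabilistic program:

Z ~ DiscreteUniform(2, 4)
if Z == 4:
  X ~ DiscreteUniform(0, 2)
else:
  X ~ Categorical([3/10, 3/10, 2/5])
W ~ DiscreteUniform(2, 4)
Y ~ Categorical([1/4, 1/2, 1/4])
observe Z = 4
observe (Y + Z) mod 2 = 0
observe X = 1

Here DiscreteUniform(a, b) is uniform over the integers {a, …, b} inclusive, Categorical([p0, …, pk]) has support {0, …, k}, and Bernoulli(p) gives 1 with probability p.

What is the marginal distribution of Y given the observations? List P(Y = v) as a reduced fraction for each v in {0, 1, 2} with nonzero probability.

Enumerate traces; 6 have nonzero weight after conditioning:
  (Z=4, X=1, W=2, Y=0) weight 1/108
  (Z=4, X=1, W=2, Y=2) weight 1/108
  (Z=4, X=1, W=3, Y=0) weight 1/108
  (Z=4, X=1, W=3, Y=2) weight 1/108
  (Z=4, X=1, W=4, Y=0) weight 1/108
  (Z=4, X=1, W=4, Y=2) weight 1/108
Group by Y:
  weight(Y=0) = 1/36
  weight(Y=2) = 1/36
Total weight = 1/36 + 1/36 = 1/18
P(Y=0 | obs) = 1/36 / 1/18 = 1/2
P(Y=2 | obs) = 1/36 / 1/18 = 1/2

P(Y=0) = 1/2, P(Y=2) = 1/2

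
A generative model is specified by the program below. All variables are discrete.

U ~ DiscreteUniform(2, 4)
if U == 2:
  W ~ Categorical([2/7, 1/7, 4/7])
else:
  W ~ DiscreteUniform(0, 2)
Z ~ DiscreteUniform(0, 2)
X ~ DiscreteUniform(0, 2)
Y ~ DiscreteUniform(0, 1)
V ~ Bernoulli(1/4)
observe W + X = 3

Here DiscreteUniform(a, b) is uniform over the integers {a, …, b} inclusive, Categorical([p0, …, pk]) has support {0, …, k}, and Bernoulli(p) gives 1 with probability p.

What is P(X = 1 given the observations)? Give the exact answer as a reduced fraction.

Enumerate traces; 72 have nonzero weight after conditioning:
  (U=2, W=1, Z=0, X=2, Y=0, V=0) weight 1/504
  (U=2, W=1, Z=0, X=2, Y=0, V=1) weight 1/1512
  (U=2, W=1, Z=0, X=2, Y=1, V=0) weight 1/504
  (U=2, W=1, Z=0, X=2, Y=1, V=1) weight 1/1512
  (U=2, W=1, Z=1, X=2, Y=0, V=0) weight 1/504
  (U=2, W=1, Z=1, X=2, Y=0, V=1) weight 1/1512
  (U=2, W=1, Z=1, X=2, Y=1, V=0) weight 1/504
  (U=2, W=1, Z=1, X=2, Y=1, V=1) weight 1/1512
  (U=2, W=2, Z=0, X=1, Y=0, V=0) weight 1/126
  … 63 more
Group by X:
  weight(X=1) = 26/189
  weight(X=2) = 17/189
Total weight = 26/189 + 17/189 = 43/189
P(X=1 | obs) = 26/189 / 43/189 = 26/43
P(X=2 | obs) = 17/189 / 43/189 = 17/43

P(X = 1 | obs) = 26/43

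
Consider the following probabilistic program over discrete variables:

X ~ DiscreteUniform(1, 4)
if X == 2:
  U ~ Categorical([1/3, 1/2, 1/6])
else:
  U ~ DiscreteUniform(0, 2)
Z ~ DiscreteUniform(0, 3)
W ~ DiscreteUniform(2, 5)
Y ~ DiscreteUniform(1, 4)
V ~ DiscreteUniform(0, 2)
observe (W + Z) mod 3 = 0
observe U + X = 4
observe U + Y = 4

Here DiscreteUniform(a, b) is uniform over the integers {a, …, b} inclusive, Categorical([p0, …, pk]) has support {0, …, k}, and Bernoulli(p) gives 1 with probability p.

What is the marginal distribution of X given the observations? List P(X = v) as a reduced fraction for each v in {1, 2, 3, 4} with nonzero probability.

P(X=2) = 1/5, P(X=3) = 2/5, P(X=4) = 2/5

Enumerate traces; 45 have nonzero weight after conditioning:
  (X=2, U=2, Z=0, W=3, Y=2, V=0) weight 1/4608
  (X=2, U=2, Z=0, W=3, Y=2, V=1) weight 1/4608
  (X=2, U=2, Z=0, W=3, Y=2, V=2) weight 1/4608
  (X=2, U=2, Z=1, W=2, Y=2, V=0) weight 1/4608
  (X=2, U=2, Z=1, W=2, Y=2, V=1) weight 1/4608
  (X=2, U=2, Z=1, W=2, Y=2, V=2) weight 1/4608
  (X=2, U=2, Z=1, W=5, Y=2, V=0) weight 1/4608
  (X=2, U=2, Z=1, W=5, Y=2, V=1) weight 1/4608
  (X=3, U=1, Z=0, W=3, Y=3, V=0) weight 1/2304
  (X=4, U=0, Z=0, W=3, Y=4, V=0) weight 1/2304
  … 35 more
Group by X:
  weight(X=2) = 5/1536
  weight(X=3) = 5/768
  weight(X=4) = 5/768
Total weight = 5/1536 + 5/768 + 5/768 = 25/1536
P(X=2 | obs) = 5/1536 / 25/1536 = 1/5
P(X=3 | obs) = 5/768 / 25/1536 = 2/5
P(X=4 | obs) = 5/768 / 25/1536 = 2/5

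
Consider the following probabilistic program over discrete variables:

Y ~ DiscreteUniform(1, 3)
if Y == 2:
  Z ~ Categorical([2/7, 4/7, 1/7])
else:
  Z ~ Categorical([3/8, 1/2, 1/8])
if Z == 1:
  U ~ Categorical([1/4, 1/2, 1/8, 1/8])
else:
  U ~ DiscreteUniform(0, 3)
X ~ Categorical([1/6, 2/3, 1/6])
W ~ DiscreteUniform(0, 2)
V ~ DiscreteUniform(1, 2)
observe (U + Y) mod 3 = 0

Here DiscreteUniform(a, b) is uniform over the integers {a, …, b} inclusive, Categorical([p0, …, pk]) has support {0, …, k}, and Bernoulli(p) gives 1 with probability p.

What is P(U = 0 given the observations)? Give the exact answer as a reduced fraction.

P(U = 0 | obs) = 14/57

Enumerate traces; 216 have nonzero weight after conditioning:
  (Y=1, Z=0, U=2, X=0, W=0, V=1) weight 1/1152
  (Y=1, Z=0, U=2, X=0, W=0, V=2) weight 1/1152
  (Y=1, Z=0, U=2, X=0, W=1, V=1) weight 1/1152
  (Y=1, Z=0, U=2, X=0, W=1, V=2) weight 1/1152
  (Y=1, Z=0, U=2, X=0, W=2, V=1) weight 1/1152
  (Y=1, Z=0, U=2, X=0, W=2, V=2) weight 1/1152
  (Y=1, Z=0, U=2, X=1, W=0, V=1) weight 1/288
  (Y=1, Z=0, U=2, X=1, W=0, V=2) weight 1/288
  (Y=2, Z=0, U=1, X=0, W=0, V=1) weight 1/1512
  (Y=3, Z=0, U=0, X=0, W=0, V=1) weight 1/1152
  … 206 more
Group by U:
  weight(U=0) = 1/12
  weight(U=1) = 11/84
  weight(U=2) = 1/16
  weight(U=3) = 1/16
Total weight = 1/12 + 11/84 + 1/16 + 1/16 = 19/56
P(U=0 | obs) = 1/12 / 19/56 = 14/57
P(U=1 | obs) = 11/84 / 19/56 = 22/57
P(U=2 | obs) = 1/16 / 19/56 = 7/38
P(U=3 | obs) = 1/16 / 19/56 = 7/38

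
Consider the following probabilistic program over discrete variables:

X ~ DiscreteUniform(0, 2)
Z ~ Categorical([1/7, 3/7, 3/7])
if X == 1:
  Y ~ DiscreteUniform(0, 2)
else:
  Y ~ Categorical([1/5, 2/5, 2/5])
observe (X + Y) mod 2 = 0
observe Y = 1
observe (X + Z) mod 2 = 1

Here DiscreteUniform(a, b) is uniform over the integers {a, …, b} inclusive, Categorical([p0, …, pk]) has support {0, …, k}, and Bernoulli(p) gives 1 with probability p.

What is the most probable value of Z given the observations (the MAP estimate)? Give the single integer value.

Enumerate traces; 2 have nonzero weight after conditioning:
  (X=1, Z=0, Y=1) weight 1/63
  (X=1, Z=2, Y=1) weight 1/21
Group by Z:
  weight(Z=0) = 1/63
  weight(Z=2) = 1/21
Total weight = 1/63 + 1/21 = 4/63
P(Z=0 | obs) = 1/63 / 4/63 = 1/4
P(Z=2 | obs) = 1/21 / 4/63 = 3/4
argmax = 2

argmax_v P(Z = v | obs) = 2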